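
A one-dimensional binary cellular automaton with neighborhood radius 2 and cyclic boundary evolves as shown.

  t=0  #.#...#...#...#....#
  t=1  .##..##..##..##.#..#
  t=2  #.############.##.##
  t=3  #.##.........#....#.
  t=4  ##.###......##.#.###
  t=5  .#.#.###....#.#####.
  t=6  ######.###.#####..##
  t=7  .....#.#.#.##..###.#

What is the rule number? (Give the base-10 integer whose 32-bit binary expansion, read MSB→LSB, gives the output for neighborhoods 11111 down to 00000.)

935173236

  [31] ##### => .  t=2,i=4
  [30] ####. => .  t=2,i=12
  [29] ###.# => #  t=2,i=0
  [28] ###.. => #  t=4,i=5
  [27] ##.## => .  t=2,i=1
  [26] ##.#. => #  t=0,i=1
  [25] ##..# => #  t=1,i=3
  [24] ##... => #  t=3,i=4
  [23] #.### => #  t=2,i=2
  [22] #.##. => .  t=1,i=1
  [21] #.#.# => #  t=3,i=0
  [20] #.#.. => #  t=0,i=2
  [19] #..## => #  t=1,i=4
  [18] #..#. => #  t=1,i=18
  [17] #...# => .  t=0,i=4
  [16] #.... => #  t=0,i=16
  [15] .#### => #  t=2,i=3
  [14] .###. => .  t=2,i=19
  [13] .##.# => .  t=0,i=0
  [12] .##.. => #  t=1,i=2
  [11] .#.## => #  t=1,i=0
  [10] .#.#. => #  t=3,i=19
  [9] .#..# => .  t=1,i=17
  [8] .#... => .  t=0,i=3
  [7] ..### => .  t=6,i=18
  [6] ..##. => #  t=0,i=19
  [5] ..#.# => #  t=1,i=19
  [4] ..#.. => #  t=0,i=6
  [3] ...## => .  t=0,i=18
  [2] ...#. => #  t=0,i=5
  [1] ....# => .  t=0,i=17
  [0] ..... => .  t=3,i=6
  bits 00110111101111011001110001110100 = 935173236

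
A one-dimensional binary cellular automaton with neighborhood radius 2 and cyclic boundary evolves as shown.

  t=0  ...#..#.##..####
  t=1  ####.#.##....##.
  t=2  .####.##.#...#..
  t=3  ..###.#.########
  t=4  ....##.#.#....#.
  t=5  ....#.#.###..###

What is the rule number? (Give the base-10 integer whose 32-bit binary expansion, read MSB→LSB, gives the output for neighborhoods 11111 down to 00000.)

  #####|.  b31=0 t=3,i=10
  ####.|#  b30=1 t=0,i=14
  ###.#|#  b29=1 t=1,i=3
  ###..|.  b28=0 t=0,i=15
  ##.##|.  b27=0 t=1,i=15
  ##.#.|#  b26=1 t=1,i=4
  ##..#|.  b25=0 t=0,i=10
  ##...|#  b24=1 t=0,i=0
  #.###|.  b23=0 t=1,i=0
  #.##.|#  b22=1 t=0,i=8
  #.#.#|.  b21=0 t=1,i=5
  #.#..|#  b20=1 t=2,i=9
  #..##|.  b19=0 t=0,i=11
  #..#.|#  b18=1 t=0,i=5
  #...#|#  b17=1 t=0,i=1
  #....|.  b16=0 t=1,i=10
  .####|#  b15=1 t=0,i=13
  .###.|.  b14=0 t=3,i=3
  .##.#|.  b13=0 t=1,i=14
  .##..|.  b12=0 t=0,i=9
  .#.##|#  b11=1 t=0,i=7
  .#.#.|#  b10=1 t=4,i=8
  .#..#|.  b9=0 t=0,i=4
  .#...|#  b8=1 t=2,i=10
  ..###|.  b7=0 t=0,i=12
  ..##.|#  b6=1 t=1,i=13
  ..#.#|.  b5=0 t=0,i=6
  ..#..|#  b4=1 t=0,i=3
  ...##|.  b3=0 t=1,i=12
  ...#.|#  b2=1 t=0,i=2
  ....#|.  b1=0 t=1,i=11
  .....|.  b0=0 t=4,i=1
  bits 01100101010101101000110101010100 = 1700171092

1700171092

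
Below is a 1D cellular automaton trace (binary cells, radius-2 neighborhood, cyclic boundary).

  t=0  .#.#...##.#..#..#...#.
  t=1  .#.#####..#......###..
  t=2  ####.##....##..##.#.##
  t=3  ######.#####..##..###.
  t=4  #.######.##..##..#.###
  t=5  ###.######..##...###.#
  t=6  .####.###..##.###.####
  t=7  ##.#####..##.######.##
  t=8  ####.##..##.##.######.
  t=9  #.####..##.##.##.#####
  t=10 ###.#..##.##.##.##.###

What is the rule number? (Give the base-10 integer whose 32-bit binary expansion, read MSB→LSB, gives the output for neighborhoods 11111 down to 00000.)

3925559662

  nb #####: next=#  (t=1,i=5, bit31=1)
  nb ####.: next=#  (t=1,i=6, bit30=1)
  nb ###.#: next=#  (t=2,i=3, bit29=1)
  nb ###..: next=.  (t=1,i=7, bit28=0)
  nb ##.##: next=#  (t=2,i=4, bit27=1)
  nb ##.#.: next=.  (t=0,i=9, bit26=0)
  nb ##..#: next=.  (t=1,i=8, bit25=0)
  nb ##...: next=#  (t=1,i=20, bit24=1)
  nb #.###: next=#  (t=1,i=3, bit23=1)
  nb #.##.: next=#  (t=2,i=5, bit22=1)
  nb #.#.#: next=#  (t=2,i=18, bit21=1)
  nb #.#..: next=#  (t=0,i=3, bit20=1)
  nb #..##: next=#  (t=2,i=14, bit19=1)
  nb #..#.: next=.  (t=0,i=0, bit18=0)
  nb #...#: next=#  (t=0,i=5, bit17=1)
  nb #....: next=#  (t=1,i=12, bit16=1)
  nb .####: next=.  (t=1,i=4, bit15=0)
  nb .###.: next=#  (t=1,i=18, bit14=1)
  nb .##.#: next=.  (t=0,i=8, bit13=0)
  nb .##..: next=.  (t=2,i=6, bit12=0)
  nb .#.##: next=#  (t=1,i=2, bit11=1)
  nb .#.#.: next=.  (t=0,i=2, bit10=0)
  nb .#..#: next=.  (t=0,i=11, bit9=0)
  nb .#...: next=#  (t=0,i=4, bit8=1)
  nb ..###: next=.  (t=1,i=17, bit7=0)
  nb ..##.: next=#  (t=0,i=7, bit6=1)
  nb ..#.#: next=#  (t=0,i=1, bit5=1)
  nb ..#..: next=.  (t=0,i=13, bit4=0)
  nb ...##: next=#  (t=0,i=6, bit3=1)
  nb ...#.: next=#  (t=0,i=19, bit2=1)
  nb ....#: next=#  (t=1,i=15, bit1=1)
  nb .....: next=.  (t=1,i=13, bit0=0)
  bits 11101001111110110100100101101110 = 3925559662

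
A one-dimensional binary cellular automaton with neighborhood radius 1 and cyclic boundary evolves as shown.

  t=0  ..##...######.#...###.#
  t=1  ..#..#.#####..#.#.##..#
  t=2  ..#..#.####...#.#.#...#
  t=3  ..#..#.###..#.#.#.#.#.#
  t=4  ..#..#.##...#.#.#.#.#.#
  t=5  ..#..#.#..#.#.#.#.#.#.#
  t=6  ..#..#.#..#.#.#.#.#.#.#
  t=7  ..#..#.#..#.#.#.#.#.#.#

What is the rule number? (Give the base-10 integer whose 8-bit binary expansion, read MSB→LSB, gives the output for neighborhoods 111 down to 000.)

  [7] ### => #  t=0,i=8
  [6] ##. => .  t=0,i=3
  [5] #.# => .  t=0,i=13
  [4] #.. => .  t=0,i=0
  [3] .## => #  t=0,i=2
  [2] .#. => #  t=0,i=14
  [1] ..# => .  t=0,i=1
  [0] ... => #  t=0,i=5
  bits 10001101 = 141

141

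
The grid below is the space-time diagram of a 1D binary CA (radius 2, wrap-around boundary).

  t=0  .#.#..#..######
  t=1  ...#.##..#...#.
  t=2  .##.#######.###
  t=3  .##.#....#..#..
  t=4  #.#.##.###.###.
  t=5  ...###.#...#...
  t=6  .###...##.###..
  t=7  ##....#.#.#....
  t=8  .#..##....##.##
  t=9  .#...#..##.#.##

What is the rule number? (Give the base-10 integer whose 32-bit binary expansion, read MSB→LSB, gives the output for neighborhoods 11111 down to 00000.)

1121204638

  ##### -> .   bit 31 = 0  t=0,i=11
  ####. -> #   bit 30 = 1  t=0,i=13
  ###.# -> .   bit 29 = 0  t=0,i=14
  ###.. -> .   bit 28 = 0  t=6,i=3
  ##.## -> .   bit 27 = 0  t=2,i=0
  ##.#. -> .   bit 26 = 0  t=0,i=0
  ##..# -> #   bit 25 = 1  t=1,i=7
  ##... -> .   bit 24 = 0  t=6,i=4
  #.### -> #   bit 23 = 1  t=2,i=4
  #.##. -> #   bit 22 = 1  t=1,i=5
  #.#.# -> .   bit 21 = 0  t=0,i=1
  #.#.. -> #   bit 20 = 1  t=0,i=3
  #..## -> .   bit 19 = 0  t=0,i=8
  #..#. -> #   bit 18 = 1  t=0,i=5
  #...# -> .   bit 17 = 0  t=1,i=11
  #.... -> .   bit 16 = 0  t=1,i=0
  .#### -> .   bit 15 = 0  t=0,i=10
  .###. -> .   bit 14 = 0  t=2,i=13
  .##.# -> #   bit 13 = 1  t=2,i=2
  .##.. -> #   bit 12 = 1  t=1,i=6
  .#.## -> #   bit 11 = 1  t=1,i=4
  .#.#. -> .   bit 10 = 0  t=0,i=2
  .#..# -> .   bit 9 = 0  t=0,i=4
  .#... -> #   bit 8 = 1  t=1,i=10
  ..### -> #   bit 7 = 1  t=0,i=9
  ..##. -> .   bit 6 = 0  t=3,i=1
  ..#.# -> .   bit 5 = 0  t=1,i=3
  ..#.. -> #   bit 4 = 1  t=0,i=6
  ...## -> #   bit 3 = 1  t=3,i=0
  ...#. -> #   bit 2 = 1  t=1,i=2
  ....# -> #   bit 1 = 1  t=1,i=1
  ..... -> .   bit 0 = 0  t=5,i=0
  bits 01000010110101000011100110011110 = 1121204638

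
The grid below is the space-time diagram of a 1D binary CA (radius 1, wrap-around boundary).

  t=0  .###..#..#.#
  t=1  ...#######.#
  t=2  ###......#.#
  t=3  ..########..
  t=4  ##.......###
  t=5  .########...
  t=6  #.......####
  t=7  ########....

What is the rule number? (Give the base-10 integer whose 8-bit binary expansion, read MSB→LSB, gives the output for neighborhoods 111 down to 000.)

  nb ###: next=.  (t=0,i=2, bit7=0)
  nb ##.: next=#  (t=0,i=3, bit6=1)
  nb #.#: next=.  (t=0,i=0, bit5=0)
  nb #..: next=#  (t=0,i=4, bit4=1)
  nb .##: next=.  (t=0,i=1, bit3=0)
  nb .#.: next=#  (t=0,i=6, bit2=1)
  nb ..#: next=#  (t=0,i=5, bit1=1)
  nb ...: next=#  (t=1,i=1, bit0=1)
  bits 01010111 = 87

87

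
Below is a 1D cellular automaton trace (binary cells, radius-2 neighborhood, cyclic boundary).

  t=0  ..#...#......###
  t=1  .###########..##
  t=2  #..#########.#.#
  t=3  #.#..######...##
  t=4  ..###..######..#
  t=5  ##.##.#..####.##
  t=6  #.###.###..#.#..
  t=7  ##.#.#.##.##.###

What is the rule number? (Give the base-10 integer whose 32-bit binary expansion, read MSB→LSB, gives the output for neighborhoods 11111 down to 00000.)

  ##### -> #   bit 31 = 1  t=1,i=3
  ####. -> #   bit 30 = 1  t=1,i=10
  ###.# -> .   bit 29 = 0  t=2,i=11
  ###.. -> #   bit 28 = 1  t=0,i=15
  ##.## -> #   bit 27 = 1  t=1,i=0
  ##.#. -> .   bit 26 = 0  t=2,i=12
  ##..# -> .   bit 25 = 0  t=0,i=0
  ##... -> #   bit 24 = 1  t=3,i=11
  #.### -> .   bit 23 = 0  t=1,i=1
  #.##. -> #   bit 22 = 1  t=2,i=15
  #.#.# -> .   bit 21 = 0  t=2,i=13
  #.#.. -> #   bit 20 = 1  t=3,i=2
  #..## -> #   bit 19 = 1  t=1,i=13
  #..#. -> #   bit 18 = 1  t=0,i=1
  #...# -> #   bit 17 = 1  t=0,i=4
  #.... -> #   bit 16 = 1  t=0,i=8
  .#### -> .   bit 15 = 0  t=1,i=2
  .###. -> #   bit 14 = 1  t=0,i=14
  .##.# -> #   bit 13 = 1  t=1,i=15
  .##.. -> #   bit 12 = 1  t=2,i=0
  .#.## -> #   bit 11 = 1  t=2,i=14
  .#.#. -> .   bit 10 = 0  t=6,i=12
  .#..# -> #   bit 9 = 1  t=3,i=3
  .#... -> #   bit 8 = 1  t=0,i=3
  ..### -> .   bit 7 = 0  t=0,i=13
  ..##. -> .   bit 6 = 0  t=1,i=14
  ..#.# -> #   bit 5 = 1  t=6,i=0
  ..#.. -> #   bit 4 = 1  t=0,i=2
  ...## -> .   bit 3 = 0  t=0,i=12
  ...#. -> #   bit 2 = 1  t=0,i=5
  ....# -> #   bit 1 = 1  t=0,i=11
  ..... -> #   bit 0 = 1  t=0,i=9
  bits 11011001010111110111101100110111 = 3646913335

3646913335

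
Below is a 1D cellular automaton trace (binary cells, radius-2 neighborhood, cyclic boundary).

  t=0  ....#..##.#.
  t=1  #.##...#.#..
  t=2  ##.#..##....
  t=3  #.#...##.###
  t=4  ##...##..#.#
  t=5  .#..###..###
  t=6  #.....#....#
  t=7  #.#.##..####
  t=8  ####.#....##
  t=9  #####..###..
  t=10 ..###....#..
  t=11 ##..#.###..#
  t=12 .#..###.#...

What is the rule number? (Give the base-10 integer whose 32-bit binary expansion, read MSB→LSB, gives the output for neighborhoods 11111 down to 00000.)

  ##### -> #   bit 31 = 1  t=7,i=10
  ####. -> #   bit 30 = 1  t=3,i=11
  ###.# -> #   bit 29 = 1  t=3,i=0
  ###.. -> #   bit 28 = 1  t=4,i=1
  ##.## -> .   bit 27 = 0  t=3,i=8
  ##.#. -> #   bit 26 = 1  t=0,i=9
  ##..# -> .   bit 25 = 0  t=4,i=7
  ##... -> .   bit 24 = 0  t=1,i=4
  #.### -> #   bit 23 = 1  t=3,i=9
  #.##. -> .   bit 22 = 0  t=1,i=2
  #.#.# -> #   bit 21 = 1  t=7,i=2
  #.#.. -> .   bit 20 = 0  t=0,i=10
  #..## -> .   bit 19 = 0  t=0,i=6
  #..#. -> .   bit 18 = 0  t=1,i=11
  #...# -> .   bit 17 = 0  t=1,i=5
  #.... -> #   bit 16 = 1  t=0,i=0
  .#### -> .   bit 15 = 0  t=3,i=10
  .###. -> .   bit 14 = 0  t=4,i=0
  .##.# -> .   bit 13 = 0  t=0,i=8
  .##.. -> #   bit 12 = 1  t=1,i=3
  .#.## -> #   bit 11 = 1  t=1,i=1
  .#.#. -> .   bit 10 = 0  t=1,i=8
  .#..# -> .   bit 9 = 0  t=0,i=5
  .#... -> .   bit 8 = 0  t=0,i=11
  ..### -> .   bit 7 = 0  t=5,i=4
  ..##. -> #   bit 6 = 1  t=0,i=7
  ..#.# -> #   bit 5 = 1  t=1,i=0
  ..#.. -> .   bit 4 = 0  t=0,i=4
  ...## -> #   bit 3 = 1  t=2,i=11
  ...#. -> #   bit 2 = 1  t=0,i=3
  ....# -> #   bit 1 = 1  t=0,i=2
  ..... -> .   bit 0 = 0  t=0,i=1
  bits 11110100101000010001100001101110 = 4104198254

4104198254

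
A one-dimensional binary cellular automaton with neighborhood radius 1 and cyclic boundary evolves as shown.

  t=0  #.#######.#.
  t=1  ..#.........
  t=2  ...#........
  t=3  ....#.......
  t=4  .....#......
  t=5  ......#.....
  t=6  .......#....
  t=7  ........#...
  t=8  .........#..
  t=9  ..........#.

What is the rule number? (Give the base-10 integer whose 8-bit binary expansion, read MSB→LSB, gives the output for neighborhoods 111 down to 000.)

  nb ###: next=.  (t=0,i=3, bit7=0)
  nb ##.: next=.  (t=0,i=8, bit6=0)
  nb #.#: next=.  (t=0,i=1, bit5=0)
  nb #..: next=#  (t=1,i=3, bit4=1)
  nb .##: next=#  (t=0,i=2, bit3=1)
  nb .#.: next=.  (t=0,i=0, bit2=0)
  nb ..#: next=.  (t=1,i=1, bit1=0)
  nb ...: next=.  (t=1,i=0, bit0=0)
  bits 00011000 = 24

24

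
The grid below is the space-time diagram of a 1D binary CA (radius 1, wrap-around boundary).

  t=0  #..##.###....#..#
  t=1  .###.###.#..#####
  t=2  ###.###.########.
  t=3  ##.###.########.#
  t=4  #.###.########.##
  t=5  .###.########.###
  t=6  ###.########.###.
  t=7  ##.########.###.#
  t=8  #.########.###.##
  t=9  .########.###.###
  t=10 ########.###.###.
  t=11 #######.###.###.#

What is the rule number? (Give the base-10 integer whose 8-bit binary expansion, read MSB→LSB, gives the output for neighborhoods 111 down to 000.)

190

  [7] ### => #  t=0,i=7
  [6] ##. => .  t=0,i=0
  [5] #.# => #  t=0,i=5
  [4] #.. => #  t=0,i=1
  [3] .## => #  t=0,i=3
  [2] .#. => #  t=0,i=13
  [1] ..# => #  t=0,i=2
  [0] ... => .  t=0,i=10
  bits 10111110 = 190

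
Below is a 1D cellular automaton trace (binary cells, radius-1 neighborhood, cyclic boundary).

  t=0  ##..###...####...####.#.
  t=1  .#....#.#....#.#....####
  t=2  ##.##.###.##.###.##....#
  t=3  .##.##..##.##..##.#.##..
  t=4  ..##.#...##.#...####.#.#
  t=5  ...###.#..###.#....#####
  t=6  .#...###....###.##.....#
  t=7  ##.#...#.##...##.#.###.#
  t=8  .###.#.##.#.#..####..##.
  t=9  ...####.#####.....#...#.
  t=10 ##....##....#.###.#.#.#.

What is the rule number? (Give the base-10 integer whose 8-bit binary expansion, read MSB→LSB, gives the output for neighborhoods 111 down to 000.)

101

  nb ###: next=.  (t=0,i=5, bit7=0)
  nb ##.: next=#  (t=0,i=1, bit6=1)
  nb #.#: next=#  (t=0,i=21, bit5=1)
  nb #..: next=.  (t=0,i=2, bit4=0)
  nb .##: next=.  (t=0,i=0, bit3=0)
  nb .#.: next=#  (t=0,i=22, bit2=1)
  nb ..#: next=.  (t=0,i=3, bit1=0)
  nb ...: next=#  (t=0,i=8, bit0=1)
  bits 01100101 = 101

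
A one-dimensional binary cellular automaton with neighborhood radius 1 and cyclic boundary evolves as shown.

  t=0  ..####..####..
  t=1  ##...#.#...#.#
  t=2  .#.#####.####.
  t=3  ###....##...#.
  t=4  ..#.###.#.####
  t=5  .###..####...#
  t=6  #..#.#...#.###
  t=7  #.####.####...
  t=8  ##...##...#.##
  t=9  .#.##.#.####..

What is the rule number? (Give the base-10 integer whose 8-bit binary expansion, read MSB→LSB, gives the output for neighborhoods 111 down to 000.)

103

  [7] ### => .  t=0,i=3
  [6] ##. => #  t=0,i=5
  [5] #.# => #  t=1,i=6
  [4] #.. => .  t=0,i=6
  [3] .## => .  t=0,i=2
  [2] .#. => #  t=1,i=5
  [1] ..# => #  t=0,i=1
  [0] ... => #  t=0,i=0
  bits 01100111 = 103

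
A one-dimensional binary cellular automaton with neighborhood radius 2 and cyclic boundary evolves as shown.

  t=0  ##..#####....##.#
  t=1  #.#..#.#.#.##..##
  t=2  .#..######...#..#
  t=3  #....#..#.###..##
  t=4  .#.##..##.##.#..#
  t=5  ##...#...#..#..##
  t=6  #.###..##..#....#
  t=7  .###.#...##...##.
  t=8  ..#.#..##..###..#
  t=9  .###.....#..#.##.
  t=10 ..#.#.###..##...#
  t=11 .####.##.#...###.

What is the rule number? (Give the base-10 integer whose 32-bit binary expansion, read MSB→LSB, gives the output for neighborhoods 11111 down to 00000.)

  [31] ##### => .  t=0,i=6
  [30] ####. => #  t=0,i=7
  [29] ###.# => .  t=1,i=0
  [28] ###.. => .  t=0,i=1
  [27] ##.## => #  t=0,i=15
  [26] ##.#. => #  t=1,i=1
  [25] ##..# => #  t=0,i=2
  [24] ##... => #  t=0,i=9
  [23] #.### => #  t=0,i=16
  [22] #.##. => .  t=1,i=11
  [21] #.#.# => #  t=1,i=7
  [20] #.#.. => .  t=1,i=2
  [19] #..## => .  t=0,i=3
  [18] #..#. => #  t=1,i=4
  [17] #...# => #  t=2,i=11
  [16] #.... => .  t=0,i=10
  [15] .#### => #  t=0,i=5
  [14] .###. => #  t=0,i=0
  [13] .##.# => .  t=0,i=14
  [12] .##.. => .  t=1,i=12
  [11] .#.## => .  t=1,i=10
  [10] .#.#. => #  t=1,i=6
  [9] .#..# => .  t=1,i=3
  [8] .#... => .  t=5,i=6
  [7] ..### => .  t=0,i=4
  [6] ..##. => .  t=0,i=13
  [5] ..#.# => #  t=1,i=5
  [4] ..#.. => .  t=2,i=13
  [3] ...## => #  t=0,i=12
  [2] ...#. => #  t=2,i=12
  [1] ....# => #  t=0,i=11
  [0] ..... => #  t=9,i=6
  bits 01001111101001101100010000101111 = 1336329263

1336329263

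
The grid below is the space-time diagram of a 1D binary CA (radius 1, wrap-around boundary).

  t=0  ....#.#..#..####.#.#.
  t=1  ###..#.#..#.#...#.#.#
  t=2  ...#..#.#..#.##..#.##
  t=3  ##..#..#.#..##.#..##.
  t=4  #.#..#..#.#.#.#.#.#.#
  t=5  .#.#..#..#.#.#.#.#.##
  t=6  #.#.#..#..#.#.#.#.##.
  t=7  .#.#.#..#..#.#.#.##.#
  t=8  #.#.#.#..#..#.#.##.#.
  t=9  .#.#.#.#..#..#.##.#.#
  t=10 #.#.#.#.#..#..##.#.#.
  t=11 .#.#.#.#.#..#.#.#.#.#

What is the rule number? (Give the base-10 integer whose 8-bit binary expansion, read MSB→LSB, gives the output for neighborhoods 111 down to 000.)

  ###|.  b7=0 t=0,i=13
  ##.|.  b6=0 t=0,i=15
  #.#|#  b5=1 t=0,i=5
  #..|#  b4=1 t=0,i=7
  .##|#  b3=1 t=0,i=12
  .#.|.  b2=0 t=0,i=4
  ..#|.  b1=0 t=0,i=3
  ...|#  b0=1 t=0,i=0
  bits 00111001 = 57

57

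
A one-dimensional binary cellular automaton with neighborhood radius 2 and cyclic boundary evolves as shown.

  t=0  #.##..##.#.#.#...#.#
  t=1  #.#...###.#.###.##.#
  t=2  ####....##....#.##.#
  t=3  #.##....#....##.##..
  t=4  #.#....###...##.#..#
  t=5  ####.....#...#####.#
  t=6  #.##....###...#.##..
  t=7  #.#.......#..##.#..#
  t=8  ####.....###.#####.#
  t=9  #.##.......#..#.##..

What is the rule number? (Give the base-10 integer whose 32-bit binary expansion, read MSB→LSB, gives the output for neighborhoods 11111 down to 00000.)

  ##### -> .   bit 31 = 0  t=2,i=1
  ####. -> #   bit 30 = 1  t=2,i=2
  ###.# -> #   bit 29 = 1  t=1,i=8
  ###.. -> #   bit 28 = 1  t=2,i=3
  ##.## -> .   bit 27 = 0  t=0,i=1
  ##.#. -> #   bit 26 = 1  t=0,i=8
  ##..# -> .   bit 25 = 0  t=0,i=4
  ##... -> .   bit 24 = 0  t=2,i=4
  #.### -> .   bit 23 = 0  t=1,i=12
  #.##. -> #   bit 22 = 1  t=0,i=2
  #.#.# -> .   bit 21 = 0  t=0,i=9
  #.#.. -> #   bit 20 = 1  t=0,i=13
  #..## -> .   bit 19 = 0  t=0,i=5
  #..#. -> #   bit 18 = 1  t=3,i=19
  #...# -> .   bit 17 = 0  t=0,i=15
  #.... -> .   bit 16 = 0  t=2,i=5
  .#### -> #   bit 15 = 1  t=2,i=0
  .###. -> .   bit 14 = 0  t=1,i=7
  .##.# -> #   bit 13 = 1  t=0,i=0
  .##.. -> .   bit 12 = 0  t=0,i=3
  .#.## -> .   bit 11 = 0  t=0,i=18
  .#.#. -> #   bit 10 = 1  t=0,i=10
  .#..# -> #   bit 9 = 1  t=4,i=17
  .#... -> #   bit 8 = 1  t=0,i=14
  ..### -> .   bit 7 = 0  t=1,i=6
  ..##. -> #   bit 6 = 1  t=0,i=6
  ..#.# -> #   bit 5 = 1  t=0,i=17
  ..#.. -> #   bit 4 = 1  t=3,i=8
  ...## -> .   bit 3 = 0  t=1,i=5
  ...#. -> #   bit 2 = 1  t=0,i=16
  ....# -> .   bit 1 = 0  t=2,i=6
  ..... -> .   bit 0 = 0  t=5,i=6
  bits 01110100010101001010011101110100 = 1951704948

1951704948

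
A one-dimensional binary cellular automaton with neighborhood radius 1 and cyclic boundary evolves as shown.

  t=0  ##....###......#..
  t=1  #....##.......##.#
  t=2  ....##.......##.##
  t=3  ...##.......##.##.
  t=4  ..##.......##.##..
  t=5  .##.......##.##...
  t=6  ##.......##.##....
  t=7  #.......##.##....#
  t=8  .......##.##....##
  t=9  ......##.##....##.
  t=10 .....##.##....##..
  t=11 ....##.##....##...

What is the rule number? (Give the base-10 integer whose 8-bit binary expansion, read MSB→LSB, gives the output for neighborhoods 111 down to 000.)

46

  nb ###: next=.  (t=0,i=7, bit7=0)
  nb ##.: next=.  (t=0,i=1, bit6=0)
  nb #.#: next=#  (t=1,i=16, bit5=1)
  nb #..: next=.  (t=0,i=2, bit4=0)
  nb .##: next=#  (t=0,i=0, bit3=1)
  nb .#.: next=#  (t=0,i=15, bit2=1)
  nb ..#: next=#  (t=0,i=5, bit1=1)
  nb ...: next=.  (t=0,i=3, bit0=0)
  bits 00101110 = 46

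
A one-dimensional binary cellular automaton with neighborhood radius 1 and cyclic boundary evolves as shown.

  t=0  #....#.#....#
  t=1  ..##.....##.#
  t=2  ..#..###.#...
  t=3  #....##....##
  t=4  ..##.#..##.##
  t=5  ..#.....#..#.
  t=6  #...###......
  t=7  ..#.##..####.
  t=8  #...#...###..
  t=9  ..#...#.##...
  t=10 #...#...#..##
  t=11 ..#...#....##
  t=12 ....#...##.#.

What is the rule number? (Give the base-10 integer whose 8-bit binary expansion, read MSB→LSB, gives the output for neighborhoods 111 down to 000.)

  nb ###: next=#  (t=2,i=6, bit7=1)
  nb ##.: next=.  (t=0,i=0, bit6=0)
  nb #.#: next=.  (t=0,i=6, bit5=0)
  nb #..: next=.  (t=0,i=1, bit4=0)
  nb .##: next=#  (t=0,i=12, bit3=1)
  nb .#.: next=.  (t=0,i=5, bit2=0)
  nb ..#: next=.  (t=0,i=4, bit1=0)
  nb ...: next=#  (t=0,i=2, bit0=1)
  bits 10001001 = 137

137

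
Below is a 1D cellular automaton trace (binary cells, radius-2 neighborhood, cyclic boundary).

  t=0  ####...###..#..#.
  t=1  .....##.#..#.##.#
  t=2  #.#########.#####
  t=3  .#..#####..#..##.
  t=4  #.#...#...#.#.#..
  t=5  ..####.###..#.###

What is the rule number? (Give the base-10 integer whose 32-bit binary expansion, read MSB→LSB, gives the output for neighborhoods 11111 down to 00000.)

  ##### -> #   bit 31 = 1  t=2,i=4
  ####. -> .   bit 30 = 0  t=0,i=2
  ###.# -> .   bit 29 = 0  t=2,i=0
  ###.. -> .   bit 28 = 0  t=0,i=3
  ##.## -> #   bit 27 = 1  t=2,i=1
  ##.#. -> #   bit 26 = 1  t=1,i=7
  ##..# -> .   bit 25 = 0  t=0,i=10
  ##... -> .   bit 24 = 0  t=0,i=4
  #.### -> .   bit 23 = 0  t=0,i=0
  #.##. -> #   bit 22 = 1  t=1,i=13
  #.#.# -> #   bit 21 = 1  t=4,i=12
  #.#.. -> #   bit 20 = 1  t=1,i=8
  #..## -> .   bit 19 = 0  t=3,i=3
  #..#. -> #   bit 18 = 1  t=0,i=11
  #...# -> #   bit 17 = 1  t=0,i=5
  #.... -> .   bit 16 = 0  t=1,i=1
  .#### -> .   bit 15 = 0  t=0,i=1
  .###. -> #   bit 14 = 1  t=0,i=8
  .##.# -> #   bit 13 = 1  t=1,i=6
  .##.. -> .   bit 12 = 0  t=3,i=15
  .#.## -> #   bit 11 = 1  t=0,i=16
  .#.#. -> .   bit 10 = 0  t=4,i=1
  .#..# -> #   bit 9 = 1  t=0,i=13
  .#... -> #   bit 8 = 1  t=1,i=0
  ..### -> .   bit 7 = 0  t=0,i=7
  ..##. -> #   bit 6 = 1  t=1,i=5
  ..#.# -> .   bit 5 = 0  t=0,i=15
  ..#.. -> .   bit 4 = 0  t=0,i=12
  ...## -> #   bit 3 = 1  t=0,i=6
  ...#. -> #   bit 2 = 1  t=4,i=5
  ....# -> #   bit 1 = 1  t=1,i=3
  ..... -> #   bit 0 = 1  t=1,i=2
  bits 10001100011101100110101101001111 = 2356570959

2356570959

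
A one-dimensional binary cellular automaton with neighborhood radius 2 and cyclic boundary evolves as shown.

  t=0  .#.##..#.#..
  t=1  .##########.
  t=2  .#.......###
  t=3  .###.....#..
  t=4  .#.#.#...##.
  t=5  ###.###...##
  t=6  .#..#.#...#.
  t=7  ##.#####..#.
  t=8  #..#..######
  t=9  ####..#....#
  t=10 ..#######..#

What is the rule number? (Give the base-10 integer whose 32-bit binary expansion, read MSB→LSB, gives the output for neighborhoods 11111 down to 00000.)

1389698480

  nb #####: next=.  (t=1,i=3, bit31=0)
  nb ####.: next=#  (t=1,i=9, bit30=1)
  nb ###.#: next=.  (t=2,i=11, bit29=0)
  nb ###..: next=#  (t=1,i=10, bit28=1)
  nb ##.##: next=.  (t=5,i=3, bit27=0)
  nb ##.#.: next=.  (t=2,i=0, bit26=0)
  nb ##..#: next=#  (t=0,i=5, bit25=1)
  nb ##...: next=.  (t=3,i=4, bit24=0)
  nb #.###: next=#  (t=5,i=4, bit23=1)
  nb #.##.: next=#  (t=0,i=3, bit22=1)
  nb #.#.#: next=.  (t=4,i=3, bit21=0)
  nb #.#..: next=#  (t=0,i=9, bit20=1)
  nb #..##: next=.  (t=1,i=0, bit19=0)
  nb #..#.: next=#  (t=0,i=6, bit18=1)
  nb #...#: next=.  (t=0,i=11, bit17=0)
  nb #....: next=#  (t=2,i=3, bit16=1)
  nb .####: next=.  (t=1,i=2, bit15=0)
  nb .###.: next=.  (t=2,i=10, bit14=0)
  nb .##.#: next=.  (t=7,i=1, bit13=0)
  nb .##..: next=#  (t=0,i=4, bit12=1)
  nb .#.##: next=#  (t=0,i=2, bit11=1)
  nb .#.#.: next=#  (t=0,i=8, bit10=1)
  nb .#..#: next=.  (t=6,i=2, bit9=0)
  nb .#...: next=#  (t=0,i=10, bit8=1)
  nb ..###: next=#  (t=1,i=1, bit7=1)
  nb ..##.: next=.  (t=4,i=9, bit6=0)
  nb ..#.#: next=#  (t=0,i=1, bit5=1)
  nb ..#..: next=#  (t=3,i=9, bit4=1)
  nb ...##: next=.  (t=2,i=8, bit3=0)
  nb ...#.: next=.  (t=0,i=0, bit2=0)
  nb ....#: next=.  (t=2,i=7, bit1=0)
  nb .....: next=.  (t=2,i=4, bit0=0)
  bits 01010010110101010001110110110000 = 1389698480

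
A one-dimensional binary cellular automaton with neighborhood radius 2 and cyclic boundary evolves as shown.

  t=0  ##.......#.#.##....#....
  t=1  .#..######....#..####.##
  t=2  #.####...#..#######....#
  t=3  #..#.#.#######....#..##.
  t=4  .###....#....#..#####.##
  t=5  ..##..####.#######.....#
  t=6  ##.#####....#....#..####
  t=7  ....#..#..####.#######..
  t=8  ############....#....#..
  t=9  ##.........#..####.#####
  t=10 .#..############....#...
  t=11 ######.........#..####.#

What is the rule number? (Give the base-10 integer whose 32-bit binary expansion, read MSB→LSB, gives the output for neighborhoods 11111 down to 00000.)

  [31] ##### => .  t=1,i=6
  [30] ####. => .  t=1,i=8
  [29] ###.# => .  t=1,i=20
  [28] ###.. => #  t=1,i=9
  [27] ##.## => .  t=1,i=21
  [26] ##.#. => #  t=1,i=0
  [25] ##..# => #  t=5,i=4
  [24] ##... => .  t=0,i=2
  [23] #.### => .  t=2,i=2
  [22] #.##. => .  t=0,i=13
  [21] #.#.# => .  t=0,i=11
  [20] #.#.. => .  t=1,i=1
  [19] #..## => #  t=1,i=3
  [18] #..#. => #  t=3,i=2
  [17] #...# => #  t=2,i=7
  [16] #.... => .  t=0,i=3
  [15] .#### => #  t=1,i=5
  [14] .###. => #  t=4,i=2
  [13] .##.# => #  t=1,i=23
  [12] .##.. => #  t=0,i=1
  [11] .#.## => .  t=0,i=12
  [10] .#.#. => .  t=0,i=10
  [9] .#..# => #  t=1,i=2
  [8] .#... => #  t=0,i=20
  [7] ..### => #  t=1,i=4
  [6] ..##. => .  t=0,i=0
  [5] ..#.# => #  t=0,i=9
  [4] ..#.. => #  t=0,i=19
  [3] ...## => #  t=0,i=23
  [2] ...#. => #  t=0,i=8
  [1] ....# => #  t=0,i=7
  [0] ..... => #  t=0,i=4
  bits 00010110000011101111001110111111 = 370078655

370078655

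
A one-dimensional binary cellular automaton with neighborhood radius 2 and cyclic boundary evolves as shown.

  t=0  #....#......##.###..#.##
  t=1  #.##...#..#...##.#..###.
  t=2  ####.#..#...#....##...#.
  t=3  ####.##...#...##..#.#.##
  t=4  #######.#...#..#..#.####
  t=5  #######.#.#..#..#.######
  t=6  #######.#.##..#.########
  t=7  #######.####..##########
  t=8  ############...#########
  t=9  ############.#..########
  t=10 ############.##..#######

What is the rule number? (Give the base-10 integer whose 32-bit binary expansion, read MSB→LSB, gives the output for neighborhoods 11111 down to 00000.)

4176714274

  #####|#  b31=1 t=3,i=0
  ####.|#  b30=1 t=2,i=2
  ###.#|#  b29=1 t=1,i=22
  ###..|#  b28=1 t=0,i=0
  ##.##|#  b27=1 t=0,i=14
  ##.#.|.  b26=0 t=1,i=16
  ##..#|.  b25=0 t=0,i=18
  ##...|.  b24=0 t=0,i=1
  #.###|#  b23=1 t=0,i=15
  #.##.|#  b22=1 t=1,i=2
  #.#.#|#  b21=1 t=1,i=0
  #.#..|#  b20=1 t=1,i=17
  #..##|.  b19=0 t=1,i=19
  #..#.|.  b18=0 t=0,i=19
  #...#|#  b17=1 t=1,i=5
  #....|#  b16=1 t=0,i=2
  .####|#  b15=1 t=2,i=1
  .###.|.  b14=0 t=0,i=16
  .##.#|.  b13=0 t=0,i=13
  .##..|#  b12=1 t=1,i=3
  .#.##|#  b11=1 t=0,i=21
  .#.#.|.  b10=0 t=3,i=19
  .#..#|#  b9=1 t=1,i=8
  .#...|.  b8=0 t=0,i=6
  ..###|.  b7=0 t=1,i=20
  ..##.|.  b6=0 t=0,i=12
  ..#.#|#  b5=1 t=0,i=20
  ..#..|.  b4=0 t=0,i=5
  ...##|.  b3=0 t=0,i=11
  ...#.|.  b2=0 t=0,i=4
  ....#|#  b1=1 t=0,i=3
  .....|.  b0=0 t=0,i=8
  bits 11111000111100111001101000100010 = 4176714274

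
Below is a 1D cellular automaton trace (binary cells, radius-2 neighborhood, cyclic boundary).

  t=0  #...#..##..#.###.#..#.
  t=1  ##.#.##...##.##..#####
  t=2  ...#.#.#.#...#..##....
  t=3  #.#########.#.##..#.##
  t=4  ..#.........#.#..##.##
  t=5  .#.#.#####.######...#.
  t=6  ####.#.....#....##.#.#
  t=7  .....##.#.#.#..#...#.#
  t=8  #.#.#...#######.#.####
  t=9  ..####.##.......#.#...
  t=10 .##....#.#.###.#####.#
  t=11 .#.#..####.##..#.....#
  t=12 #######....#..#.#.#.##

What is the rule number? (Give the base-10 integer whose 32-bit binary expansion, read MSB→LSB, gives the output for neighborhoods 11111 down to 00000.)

  nb #####: next=.  (t=1,i=19, bit31=0)
  nb ####.: next=.  (t=1,i=0, bit30=0)
  nb ###.#: next=.  (t=0,i=15, bit29=0)
  nb ###..: next=#  (t=5,i=16, bit28=1)
  nb ##.##: next=.  (t=1,i=12, bit27=0)
  nb ##.#.: next=.  (t=0,i=16, bit26=0)
  nb ##..#: next=.  (t=0,i=9, bit25=0)
  nb ##...: next=#  (t=1,i=7, bit24=1)
  nb #.###: next=#  (t=0,i=13, bit23=1)
  nb #.##.: next=#  (t=1,i=5, bit22=1)
  nb #.#.#: next=#  (t=1,i=3, bit21=1)
  nb #.#..: next=#  (t=0,i=0, bit20=1)
  nb #..##: next=#  (t=0,i=6, bit19=1)
  nb #..#.: next=#  (t=0,i=10, bit18=1)
  nb #...#: next=.  (t=0,i=2, bit17=0)
  nb #....: next=.  (t=2,i=19, bit16=0)
  nb .####: next=.  (t=1,i=18, bit15=0)
  nb .###.: next=#  (t=0,i=14, bit14=1)
  nb .##.#: next=.  (t=1,i=11, bit13=0)
  nb .##..: next=.  (t=0,i=8, bit12=0)
  nb .#.##: next=.  (t=0,i=12, bit11=0)
  nb .#.#.: next=#  (t=0,i=21, bit10=1)
  nb .#..#: next=#  (t=0,i=5, bit9=1)
  nb .#...: next=#  (t=0,i=1, bit8=1)
  nb ..###: next=#  (t=1,i=17, bit7=1)
  nb ..##.: next=.  (t=0,i=7, bit6=0)
  nb ..#.#: next=#  (t=0,i=11, bit5=1)
  nb ..#..: next=.  (t=0,i=4, bit4=0)
  nb ...##: next=#  (t=1,i=9, bit3=1)
  nb ...#.: next=#  (t=0,i=3, bit2=1)
  nb ....#: next=.  (t=2,i=1, bit1=0)
  nb .....: next=#  (t=2,i=0, bit0=1)
  bits 00010001111111000100011110101101 = 301746093

301746093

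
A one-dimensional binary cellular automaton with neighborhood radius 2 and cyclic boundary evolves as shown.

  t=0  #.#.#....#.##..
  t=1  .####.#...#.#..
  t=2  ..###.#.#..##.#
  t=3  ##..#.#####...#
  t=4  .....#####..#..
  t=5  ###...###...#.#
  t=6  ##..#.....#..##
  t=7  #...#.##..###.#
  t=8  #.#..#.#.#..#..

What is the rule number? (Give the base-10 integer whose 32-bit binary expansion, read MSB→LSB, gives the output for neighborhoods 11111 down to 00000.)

  [31] ##### => #  t=3,i=8
  [30] ####. => #  t=1,i=3
  [29] ###.# => #  t=1,i=4
  [28] ###.. => .  t=3,i=1
  [27] ##.## => .  t=7,i=13
  [26] ##.#. => .  t=1,i=5
  [25] ##..# => .  t=0,i=13
  [24] ##... => .  t=3,i=11
  [23] #.### => #  t=3,i=6
  [22] #.##. => .  t=0,i=11
  [21] #.#.# => #  t=0,i=2
  [20] #.#.. => #  t=0,i=4
  [19] #..## => #  t=2,i=1
  [18] #..#. => .  t=0,i=14
  [17] #...# => #  t=1,i=8
  [16] #.... => #  t=0,i=6
  [15] .#### => #  t=1,i=2
  [14] .###. => .  t=2,i=3
  [13] .##.# => .  t=2,i=12
  [12] .##.. => #  t=0,i=12
  [11] .#.## => #  t=0,i=10
  [10] .#.#. => #  t=0,i=1
  [9] .#..# => #  t=2,i=0
  [8] .#... => .  t=0,i=5
  [7] ..### => .  t=1,i=1
  [6] ..##. => .  t=2,i=11
  [5] ..#.# => .  t=0,i=0
  [4] ..#.. => #  t=4,i=12
  [3] ...## => .  t=1,i=0
  [2] ...#. => .  t=0,i=8
  [1] ....# => .  t=0,i=7
  [0] ..... => #  t=4,i=0
  bits 11100000101110111001111000010001 = 3770392081

3770392081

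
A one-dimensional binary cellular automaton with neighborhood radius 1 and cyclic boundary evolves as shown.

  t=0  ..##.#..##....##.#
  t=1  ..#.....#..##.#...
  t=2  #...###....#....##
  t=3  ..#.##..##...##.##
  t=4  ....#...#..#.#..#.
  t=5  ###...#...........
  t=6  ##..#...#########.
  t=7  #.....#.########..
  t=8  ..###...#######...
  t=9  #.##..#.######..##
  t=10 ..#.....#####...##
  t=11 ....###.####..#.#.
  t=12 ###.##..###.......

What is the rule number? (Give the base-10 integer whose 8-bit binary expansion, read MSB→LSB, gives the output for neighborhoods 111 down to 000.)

  ### -> #   bit 7 = 1  t=2,i=5
  ##. -> .   bit 6 = 0  t=0,i=3
  #.# -> .   bit 5 = 0  t=0,i=4
  #.. -> .   bit 4 = 0  t=0,i=0
  .## -> #   bit 3 = 1  t=0,i=2
  .#. -> .   bit 2 = 0  t=0,i=5
  ..# -> .   bit 1 = 0  t=0,i=1
  ... -> #   bit 0 = 1  t=0,i=11
  bits 10001001 = 137

137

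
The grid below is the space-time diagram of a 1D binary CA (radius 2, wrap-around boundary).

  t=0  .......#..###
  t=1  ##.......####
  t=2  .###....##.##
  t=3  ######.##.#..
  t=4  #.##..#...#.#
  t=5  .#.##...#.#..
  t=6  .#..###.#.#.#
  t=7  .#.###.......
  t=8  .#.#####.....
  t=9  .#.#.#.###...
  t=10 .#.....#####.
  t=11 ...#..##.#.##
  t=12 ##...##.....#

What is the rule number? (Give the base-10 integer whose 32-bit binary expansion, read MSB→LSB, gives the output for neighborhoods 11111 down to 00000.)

  [31] ##### => #  t=1,i=11
  [30] ####. => .  t=1,i=0
  [29] ###.# => .  t=3,i=5
  [28] ###.. => #  t=0,i=12
  [27] ##.## => #  t=2,i=0
  [26] ##.#. => .  t=3,i=9
  [25] ##..# => #  t=4,i=4
  [24] ##... => #  t=0,i=0
  [23] #.### => #  t=2,i=1
  [22] #.##. => .  t=2,i=11
  [21] #.#.# => .  t=6,i=8
  [20] #.#.. => #  t=3,i=10
  [19] #..## => #  t=0,i=9
  [18] #..#. => .  t=4,i=5
  [17] #...# => #  t=4,i=8
  [16] #.... => #  t=0,i=1
  [15] .#### => .  t=1,i=10
  [14] .###. => #  t=0,i=11
  [13] .##.# => .  t=2,i=9
  [12] .##.. => #  t=4,i=3
  [11] .#.## => .  t=4,i=11
  [10] .#.#. => .  t=5,i=9
  [9] .#..# => .  t=0,i=8
  [8] .#... => .  t=4,i=7
  [7] ..### => #  t=0,i=10
  [6] ..##. => #  t=2,i=8
  [5] ..#.# => #  t=4,i=10
  [4] ..#.. => .  t=0,i=7
  [3] ...## => #  t=1,i=8
  [2] ...#. => .  t=0,i=6
  [1] ....# => .  t=0,i=5
  [0] ..... => .  t=0,i=2
  bits 10011011100110110101000011101000 = 2610647272

2610647272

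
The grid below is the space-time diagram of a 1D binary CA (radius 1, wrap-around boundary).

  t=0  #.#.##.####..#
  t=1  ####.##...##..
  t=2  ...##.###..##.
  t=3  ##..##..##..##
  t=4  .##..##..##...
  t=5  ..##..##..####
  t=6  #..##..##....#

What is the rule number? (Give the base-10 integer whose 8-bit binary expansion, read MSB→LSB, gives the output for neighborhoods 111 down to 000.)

  nb ###: next=.  (t=0,i=8, bit7=0)
  nb ##.: next=#  (t=0,i=0, bit6=1)
  nb #.#: next=#  (t=0,i=1, bit5=1)
  nb #..: next=#  (t=0,i=11, bit4=1)
  nb .##: next=.  (t=0,i=4, bit3=0)
  nb .#.: next=#  (t=0,i=2, bit2=1)
  nb ..#: next=.  (t=0,i=12, bit1=0)
  nb ...: next=#  (t=1,i=8, bit0=1)
  bits 01110101 = 117

117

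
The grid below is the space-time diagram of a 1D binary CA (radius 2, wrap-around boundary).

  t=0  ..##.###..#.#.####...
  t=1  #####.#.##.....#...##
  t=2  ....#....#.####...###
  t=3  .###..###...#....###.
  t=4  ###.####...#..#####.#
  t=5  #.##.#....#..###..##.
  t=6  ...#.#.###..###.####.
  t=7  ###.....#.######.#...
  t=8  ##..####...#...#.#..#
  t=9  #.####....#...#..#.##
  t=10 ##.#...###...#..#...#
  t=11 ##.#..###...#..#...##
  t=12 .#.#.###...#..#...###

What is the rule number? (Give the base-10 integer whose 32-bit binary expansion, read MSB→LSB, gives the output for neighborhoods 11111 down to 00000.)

706605263

  ##### -> .   bit 31 = 0  t=1,i=0
  ####. -> .   bit 30 = 0  t=0,i=16
  ###.# -> #   bit 29 = 1  t=1,i=4
  ###.. -> .   bit 28 = 0  t=0,i=7
  ##.## -> #   bit 27 = 1  t=0,i=4
  ##.#. -> .   bit 26 = 0  t=1,i=5
  ##..# -> #   bit 25 = 1  t=0,i=8
  ##... -> .   bit 24 = 0  t=0,i=18
  #.### -> .   bit 23 = 0  t=0,i=5
  #.##. -> .   bit 22 = 0  t=1,i=8
  #.#.# -> .   bit 21 = 0  t=0,i=12
  #.#.. -> #   bit 20 = 1  t=5,i=5
  #..## -> #   bit 19 = 1  t=3,i=0
  #..#. -> #   bit 18 = 1  t=0,i=9
  #...# -> .   bit 17 = 0  t=1,i=17
  #.... -> #   bit 16 = 1  t=0,i=19
  .#### -> #   bit 15 = 1  t=0,i=15
  .###. -> #   bit 14 = 1  t=0,i=6
  .##.# -> #   bit 13 = 1  t=0,i=3
  .##.. -> #   bit 12 = 1  t=1,i=9
  .#.## -> .   bit 11 = 0  t=0,i=13
  .#.#. -> .   bit 10 = 0  t=0,i=11
  .#..# -> .   bit 9 = 0  t=4,i=12
  .#... -> .   bit 8 = 0  t=1,i=16
  ..### -> #   bit 7 = 1  t=1,i=19
  ..##. -> #   bit 6 = 1  t=0,i=2
  ..#.# -> .   bit 5 = 0  t=0,i=10
  ..#.. -> .   bit 4 = 0  t=1,i=15
  ...## -> #   bit 3 = 1  t=0,i=1
  ...#. -> #   bit 2 = 1  t=1,i=14
  ....# -> #   bit 1 = 1  t=0,i=0
  ..... -> #   bit 0 = 1  t=0,i=20
  bits 00101010000111011111000011001111 = 706605263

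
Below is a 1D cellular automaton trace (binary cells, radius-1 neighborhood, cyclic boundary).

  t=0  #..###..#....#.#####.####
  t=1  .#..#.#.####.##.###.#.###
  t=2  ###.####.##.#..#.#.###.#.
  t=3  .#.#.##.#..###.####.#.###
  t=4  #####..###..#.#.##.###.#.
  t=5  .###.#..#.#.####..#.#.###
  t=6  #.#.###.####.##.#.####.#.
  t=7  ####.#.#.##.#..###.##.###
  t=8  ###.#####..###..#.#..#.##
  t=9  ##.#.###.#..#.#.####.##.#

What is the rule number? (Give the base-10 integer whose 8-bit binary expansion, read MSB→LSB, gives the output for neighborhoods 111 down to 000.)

181

  nb ###: next=#  (t=0,i=4, bit7=1)
  nb ##.: next=.  (t=0,i=0, bit6=0)
  nb #.#: next=#  (t=0,i=14, bit5=1)
  nb #..: next=#  (t=0,i=1, bit4=1)
  nb .##: next=.  (t=0,i=3, bit3=0)
  nb .#.: next=#  (t=0,i=8, bit2=1)
  nb ..#: next=.  (t=0,i=2, bit1=0)
  nb ...: next=#  (t=0,i=10, bit0=1)
  bits 10110101 = 181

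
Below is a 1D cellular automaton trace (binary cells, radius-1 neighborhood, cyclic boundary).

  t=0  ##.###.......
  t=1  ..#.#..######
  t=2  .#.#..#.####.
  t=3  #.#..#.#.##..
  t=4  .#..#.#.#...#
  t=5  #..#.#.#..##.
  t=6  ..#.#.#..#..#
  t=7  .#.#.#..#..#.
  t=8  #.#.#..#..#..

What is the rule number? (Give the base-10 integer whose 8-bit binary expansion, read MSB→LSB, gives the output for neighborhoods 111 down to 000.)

163

  [7] ### => #  t=0,i=4
  [6] ##. => .  t=0,i=1
  [5] #.# => #  t=0,i=2
  [4] #.. => .  t=0,i=6
  [3] .## => .  t=0,i=0
  [2] .#. => .  t=1,i=2
  [1] ..# => #  t=0,i=12
  [0] ... => #  t=0,i=7
  bits 10100011 = 163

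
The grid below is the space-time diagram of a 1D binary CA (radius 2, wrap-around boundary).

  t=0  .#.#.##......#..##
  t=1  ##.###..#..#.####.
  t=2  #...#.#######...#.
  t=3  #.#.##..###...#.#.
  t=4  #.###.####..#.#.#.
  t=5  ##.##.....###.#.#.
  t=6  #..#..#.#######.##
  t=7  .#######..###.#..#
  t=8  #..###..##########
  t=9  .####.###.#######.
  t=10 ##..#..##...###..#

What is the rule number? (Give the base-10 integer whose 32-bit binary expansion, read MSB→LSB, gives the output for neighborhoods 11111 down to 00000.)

  [31] ##### => #  t=2,i=8
  [30] ####. => .  t=1,i=15
  [29] ###.# => #  t=1,i=16
  [28] ###.. => .  t=1,i=5
  [27] ##.## => .  t=1,i=2
  [26] ##.#. => #  t=0,i=0
  [25] ##..# => #  t=1,i=6
  [24] ##... => .  t=0,i=7
  [23] #.### => .  t=1,i=3
  [22] #.##. => #  t=0,i=5
  [21] #.#.# => #  t=0,i=1
  [20] #.#.. => #  t=2,i=0
  [19] #..## => #  t=0,i=15
  [18] #..#. => #  t=1,i=7
  [17] #...# => #  t=2,i=2
  [16] #.... => #  t=0,i=8
  [15] .#### => .  t=1,i=14
  [14] .###. => #  t=1,i=4
  [13] .##.# => .  t=0,i=17
  [12] .##.. => .  t=0,i=6
  [11] .#.## => #  t=0,i=4
  [10] .#.#. => .  t=0,i=2
  [9] .#..# => #  t=0,i=14
  [8] .#... => .  t=2,i=1
  [7] ..### => #  t=3,i=8
  [6] ..##. => #  t=0,i=16
  [5] ..#.# => #  t=1,i=11
  [4] ..#.. => #  t=0,i=13
  [3] ...## => #  t=5,i=9
  [2] ...#. => .  t=0,i=12
  [1] ....# => #  t=0,i=11
  [0] ..... => .  t=0,i=9
  bits 10100110011111110100101011111010 = 2793360122

2793360122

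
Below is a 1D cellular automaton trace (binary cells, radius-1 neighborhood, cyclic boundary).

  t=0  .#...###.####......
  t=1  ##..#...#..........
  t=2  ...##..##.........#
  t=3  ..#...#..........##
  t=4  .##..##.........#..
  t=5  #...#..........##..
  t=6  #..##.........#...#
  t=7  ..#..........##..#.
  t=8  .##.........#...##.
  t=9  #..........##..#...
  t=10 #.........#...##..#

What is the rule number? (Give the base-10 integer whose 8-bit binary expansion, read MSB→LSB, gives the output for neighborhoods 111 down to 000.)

  ###|.  b7=0 t=0,i=6
  ##.|.  b6=0 t=0,i=7
  #.#|#  b5=1 t=0,i=8
  #..|.  b4=0 t=0,i=2
  .##|.  b3=0 t=0,i=5
  .#.|#  b2=1 t=0,i=1
  ..#|#  b1=1 t=0,i=0
  ...|.  b0=0 t=0,i=3
  bits 00100110 = 38

38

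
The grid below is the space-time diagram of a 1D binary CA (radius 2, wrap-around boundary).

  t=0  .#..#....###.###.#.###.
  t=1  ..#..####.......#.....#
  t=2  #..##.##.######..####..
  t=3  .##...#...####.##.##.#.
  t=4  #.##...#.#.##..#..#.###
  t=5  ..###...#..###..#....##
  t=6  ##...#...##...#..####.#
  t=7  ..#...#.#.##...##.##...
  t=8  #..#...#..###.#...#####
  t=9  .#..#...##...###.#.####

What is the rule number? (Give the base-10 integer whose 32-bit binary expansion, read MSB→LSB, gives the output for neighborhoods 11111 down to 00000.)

  #####|#  b31=1 t=2,i=11
  ####.|#  b30=1 t=1,i=7
  ###.#|.  b29=0 t=0,i=11
  ###..|.  b28=0 t=0,i=21
  ##.##|.  b27=0 t=0,i=12
  ##.#.|#  b26=1 t=0,i=16
  ##..#|#  b25=1 t=0,i=22
  ##...|#  b24=1 t=1,i=9
  #.###|.  b23=0 t=0,i=13
  #.##.|#  b22=1 t=2,i=6
  #.#.#|.  b21=0 t=0,i=17
  #.#..|#  b20=1 t=3,i=21
  #..##|#  b19=1 t=1,i=4
  #..#.|.  b18=0 t=0,i=0
  #...#|.  b17=0 t=3,i=4
  #....|#  b16=1 t=0,i=6
  .####|#  b15=1 t=1,i=6
  .###.|.  b14=0 t=0,i=10
  .##.#|.  b13=0 t=2,i=4
  .##..|#  b12=1 t=3,i=2
  .#.##|.  b11=0 t=0,i=18
  .#.#.|#  b10=1 t=4,i=8
  .#..#|#  b9=1 t=0,i=2
  .#...|#  b8=1 t=0,i=5
  ..###|.  b7=0 t=0,i=9
  ..##.|.  b6=0 t=2,i=3
  ..#.#|.  b5=0 t=4,i=7
  ..#..|.  b4=0 t=0,i=1
  ...##|#  b3=1 t=0,i=8
  ...#.|.  b2=0 t=1,i=15
  ....#|#  b1=1 t=0,i=7
  .....|#  b0=1 t=1,i=11
  bits 11000111010110011001011100001011 = 3344537355

3344537355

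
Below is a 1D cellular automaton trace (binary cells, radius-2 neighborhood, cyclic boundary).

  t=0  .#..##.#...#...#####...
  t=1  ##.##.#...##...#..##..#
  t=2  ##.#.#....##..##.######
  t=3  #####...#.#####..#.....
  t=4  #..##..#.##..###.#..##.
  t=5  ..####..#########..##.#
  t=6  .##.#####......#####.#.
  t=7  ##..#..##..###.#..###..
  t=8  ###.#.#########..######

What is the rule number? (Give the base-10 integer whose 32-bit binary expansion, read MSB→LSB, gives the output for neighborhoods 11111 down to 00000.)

  #####|.  b31=0 t=0,i=17
  ####.|#  b30=1 t=0,i=18
  ###.#|#  b29=1 t=1,i=1
  ###..|#  b28=1 t=0,i=19
  ##.##|.  b27=0 t=1,i=2
  ##.#.|#  b26=1 t=0,i=6
  ##..#|#  b25=1 t=1,i=20
  ##...|.  b24=0 t=0,i=20
  #.###|#  b23=1 t=2,i=17
  #.##.|#  b22=1 t=1,i=3
  #.#.#|#  b21=1 t=2,i=3
  #.#..|.  b20=0 t=0,i=7
  #..##|#  b19=1 t=0,i=3
  #..#.|.  b18=0 t=3,i=16
  #...#|.  b17=0 t=0,i=9
  #....|.  b16=0 t=0,i=21
  .####|.  b15=0 t=0,i=16
  .###.|#  b14=1 t=1,i=0
  .##.#|.  b13=0 t=0,i=5
  .##..|#  b12=1 t=1,i=11
  .#.##|#  b11=1 t=3,i=9
  .#.#.|#  b10=1 t=2,i=4
  .#..#|.  b9=0 t=0,i=2
  .#...|.  b8=0 t=0,i=8
  ..###|#  b7=1 t=0,i=15
  ..##.|#  b6=1 t=0,i=4
  ..#.#|.  b5=0 t=3,i=8
  ..#..|#  b4=1 t=0,i=1
  ...##|.  b3=0 t=0,i=14
  ...#.|#  b2=1 t=0,i=0
  ....#|#  b1=1 t=0,i=22
  .....|#  b0=1 t=3,i=20
  bits 01110110111010000101110011010111 = 1994939607

1994939607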